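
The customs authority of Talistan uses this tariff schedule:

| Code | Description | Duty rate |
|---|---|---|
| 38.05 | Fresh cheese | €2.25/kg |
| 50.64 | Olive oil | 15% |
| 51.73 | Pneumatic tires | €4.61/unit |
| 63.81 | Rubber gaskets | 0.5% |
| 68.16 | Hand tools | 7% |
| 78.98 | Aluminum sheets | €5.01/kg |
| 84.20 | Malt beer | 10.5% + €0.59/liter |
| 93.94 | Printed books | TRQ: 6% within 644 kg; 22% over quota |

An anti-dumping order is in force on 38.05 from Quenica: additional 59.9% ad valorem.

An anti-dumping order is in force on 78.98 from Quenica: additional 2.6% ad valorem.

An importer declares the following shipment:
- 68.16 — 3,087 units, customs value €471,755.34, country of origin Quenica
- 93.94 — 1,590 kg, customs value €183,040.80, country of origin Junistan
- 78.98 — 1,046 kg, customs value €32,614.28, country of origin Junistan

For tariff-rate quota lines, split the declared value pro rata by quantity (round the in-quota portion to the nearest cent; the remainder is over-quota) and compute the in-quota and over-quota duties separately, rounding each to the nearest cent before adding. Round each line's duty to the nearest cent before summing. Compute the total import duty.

Line 1 (68.16, Quenica, 3,087 units, €471,755.34):
Base rate for 68.16 is 7%.
Duty = €471,755.34 × 7% = €33,022.87.
Line 2 (93.94, Junistan, 1,590 kg, €183,040.80):
Code 93.94 is under a tariff-rate quota (threshold 644 kg). In-quota: 644 kg at 6%; over-quota: 946 kg at 22%.
Pro-rata value split: in-quota = €183,040.80 × 644/1,590 = €74,137.28; over-quota = €183,040.80 − €74,137.28 = €108,903.52.
In-quota duty = €74,137.28 × 6% = €4,448.24. Over-quota duty = €108,903.52 × 22% = €23,958.77.
Line duty = €4,448.24 + €23,958.77 = €28,407.01.
Line 3 (78.98, Junistan, 1,046 kg, €32,614.28):
Base rate for 78.98 is €5.01/kg.
The additional-duty order on 78.98 targets Quenica, not Junistan; it does not apply.
Duty = 1,046 × €5.01 = €5,240.46.
Total = €33,022.87 + €28,407.01 + €5,240.46 = €66,670.34.

€66,670.34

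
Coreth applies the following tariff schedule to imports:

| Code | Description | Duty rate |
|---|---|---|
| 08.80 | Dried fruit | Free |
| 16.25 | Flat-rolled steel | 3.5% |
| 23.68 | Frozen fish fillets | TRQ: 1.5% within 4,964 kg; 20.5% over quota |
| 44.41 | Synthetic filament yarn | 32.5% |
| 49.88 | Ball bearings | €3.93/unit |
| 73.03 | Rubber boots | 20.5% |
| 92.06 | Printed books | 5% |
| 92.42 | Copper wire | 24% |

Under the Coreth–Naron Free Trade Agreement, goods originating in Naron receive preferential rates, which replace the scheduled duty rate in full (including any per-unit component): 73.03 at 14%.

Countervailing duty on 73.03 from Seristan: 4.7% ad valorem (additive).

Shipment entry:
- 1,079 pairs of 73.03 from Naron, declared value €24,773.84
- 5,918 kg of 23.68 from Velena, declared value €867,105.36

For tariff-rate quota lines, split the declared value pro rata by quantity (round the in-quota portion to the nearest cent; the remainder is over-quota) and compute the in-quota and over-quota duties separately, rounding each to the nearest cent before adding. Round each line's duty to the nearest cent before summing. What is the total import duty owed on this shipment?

€43,033.14

Line 1 (73.03, Naron, 1,079 pairs, €24,773.84):
Base rate for 73.03 is 20.5%.
Origin Naron qualifies under the Coreth–Naron agreement and 73.03 is covered: preferential rate 14% applies instead.
The additional-duty order on 73.03 targets Seristan, not Naron; it does not apply.
Duty = €24,773.84 × 14% = €3,468.34.
Line 2 (23.68, Velena, 5,918 kg, €867,105.36):
Code 23.68 is under a tariff-rate quota (threshold 4,964 kg). In-quota: 4,964 kg at 1.5%; over-quota: 954 kg at 20.5%.
Pro-rata value split: in-quota = €867,105.36 × 4,964/5,918 = €727,325.28; over-quota = €867,105.36 − €727,325.28 = €139,780.08.
In-quota duty = €727,325.28 × 1.5% = €10,909.88. Over-quota duty = €139,780.08 × 20.5% = €28,654.92.
Line duty = €10,909.88 + €28,654.92 = €39,564.80.
Total = €3,468.34 + €39,564.80 = €43,033.14.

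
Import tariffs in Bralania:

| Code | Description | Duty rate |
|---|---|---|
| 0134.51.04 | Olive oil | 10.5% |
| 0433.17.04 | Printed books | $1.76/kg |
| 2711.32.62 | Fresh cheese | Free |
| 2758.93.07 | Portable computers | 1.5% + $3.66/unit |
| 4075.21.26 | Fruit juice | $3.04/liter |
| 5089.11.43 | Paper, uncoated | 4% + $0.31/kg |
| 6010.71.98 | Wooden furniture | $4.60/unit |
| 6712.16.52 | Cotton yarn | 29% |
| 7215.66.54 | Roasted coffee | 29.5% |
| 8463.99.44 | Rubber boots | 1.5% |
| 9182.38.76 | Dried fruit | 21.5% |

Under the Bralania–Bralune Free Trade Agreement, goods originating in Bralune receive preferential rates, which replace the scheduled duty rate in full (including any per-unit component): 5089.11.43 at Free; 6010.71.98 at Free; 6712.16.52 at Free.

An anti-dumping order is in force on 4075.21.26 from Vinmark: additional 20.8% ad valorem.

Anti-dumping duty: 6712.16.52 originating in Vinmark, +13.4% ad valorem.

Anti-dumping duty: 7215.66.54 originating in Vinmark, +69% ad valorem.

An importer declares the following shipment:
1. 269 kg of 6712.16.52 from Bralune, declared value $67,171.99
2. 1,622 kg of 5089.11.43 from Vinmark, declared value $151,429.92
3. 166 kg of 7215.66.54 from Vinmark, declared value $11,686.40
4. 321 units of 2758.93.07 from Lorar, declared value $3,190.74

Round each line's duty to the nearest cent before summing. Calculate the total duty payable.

Line 1 (6712.16.52, Bralune, 269 kg, $67,171.99):
Base rate for 6712.16.52 is 29%.
Origin Bralune qualifies under the Bralania–Bralune agreement and 6712.16.52 is covered: preferential rate Free applies instead.
The additional-duty order on 6712.16.52 targets Vinmark, not Bralune; it does not apply.
Duty = $67,171.99 × 0% = $0.00.
Line 2 (5089.11.43, Vinmark, 1,622 kg, $151,429.92):
Base rate for 5089.11.43 is 4% + $0.31/kg.
5089.11.43 has an FTA preferential rate, but origin Vinmark is not Bralune; base rate stands.
Duty = $151,429.92 × 4% + 1,622 × $0.31 = $6,560.02.
Line 3 (7215.66.54, Vinmark, 166 kg, $11,686.40):
Base rate for 7215.66.54 is 29.5%.
Additional duty on 7215.66.54 from Vinmark: +69%. Applied ad valorem rate: 29.5% + 69% = 98.5%.
Duty = $11,686.40 × 98.5% = $11,511.10.
Line 4 (2758.93.07, Lorar, 321 units, $3,190.74):
Base rate for 2758.93.07 is 1.5% + $3.66/unit.
Duty = $3,190.74 × 1.5% + 321 × $3.66 = $1,222.72.
Total = $0.00 + $6,560.02 + $11,511.10 + $1,222.72 = $19,293.84.

$19,293.84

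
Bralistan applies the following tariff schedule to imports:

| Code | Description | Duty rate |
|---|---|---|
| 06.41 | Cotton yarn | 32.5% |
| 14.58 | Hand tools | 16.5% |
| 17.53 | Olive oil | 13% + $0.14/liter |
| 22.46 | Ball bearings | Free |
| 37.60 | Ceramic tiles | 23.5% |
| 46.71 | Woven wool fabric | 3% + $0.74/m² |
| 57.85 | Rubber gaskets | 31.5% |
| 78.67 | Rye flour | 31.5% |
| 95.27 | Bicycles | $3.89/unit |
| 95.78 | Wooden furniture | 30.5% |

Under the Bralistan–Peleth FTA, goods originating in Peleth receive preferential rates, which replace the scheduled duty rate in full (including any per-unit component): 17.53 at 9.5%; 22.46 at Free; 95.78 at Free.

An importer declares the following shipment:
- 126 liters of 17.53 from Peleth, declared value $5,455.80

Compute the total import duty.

$518.30

Line 1 (17.53, Peleth, 126 liters, $5,455.80):
Base rate for 17.53 is 13% + $0.14/liter.
Origin Peleth qualifies under the Bralistan–Peleth agreement and 17.53 is covered: preferential rate 9.5% applies instead.
Duty = $5,455.80 × 9.5% = $518.30.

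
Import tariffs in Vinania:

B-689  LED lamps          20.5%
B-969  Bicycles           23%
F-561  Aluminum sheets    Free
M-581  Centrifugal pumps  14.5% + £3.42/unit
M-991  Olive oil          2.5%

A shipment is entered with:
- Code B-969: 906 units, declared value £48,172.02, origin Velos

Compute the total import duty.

£11,079.56

Line 1 (B-969, Velos, 906 units, £48,172.02):
Base rate for B-969 is 23%.
Duty = £48,172.02 × 23% = £11,079.56.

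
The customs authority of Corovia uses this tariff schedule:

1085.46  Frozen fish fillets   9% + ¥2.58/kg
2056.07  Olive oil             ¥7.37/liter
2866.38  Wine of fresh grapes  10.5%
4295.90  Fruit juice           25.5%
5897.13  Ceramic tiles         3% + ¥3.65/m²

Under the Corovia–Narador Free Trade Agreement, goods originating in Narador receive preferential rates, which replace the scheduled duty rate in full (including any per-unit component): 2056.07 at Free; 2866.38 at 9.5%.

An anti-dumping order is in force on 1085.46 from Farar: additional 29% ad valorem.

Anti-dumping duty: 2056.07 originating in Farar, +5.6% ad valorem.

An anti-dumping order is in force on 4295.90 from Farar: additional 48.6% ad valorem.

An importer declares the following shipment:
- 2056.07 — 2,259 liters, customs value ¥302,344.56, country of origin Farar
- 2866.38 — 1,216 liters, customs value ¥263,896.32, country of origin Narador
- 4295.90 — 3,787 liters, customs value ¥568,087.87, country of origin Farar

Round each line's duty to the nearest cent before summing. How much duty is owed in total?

¥479,603.39

Line 1 (2056.07, Farar, 2,259 liters, ¥302,344.56):
Base rate for 2056.07 is ¥7.37/liter.
2056.07 has an FTA preferential rate, but origin Farar is not Narador; base rate stands.
Additional duty on 2056.07 from Farar: +5.6% ad valorem. Applied ad valorem rate = 5.6%.
Duty = ¥302,344.56 × 5.6% + 2,259 × ¥7.37 = ¥33,580.13.
Line 2 (2866.38, Narador, 1,216 liters, ¥263,896.32):
Base rate for 2866.38 is 10.5%.
Origin Narador qualifies under the Corovia–Narador agreement and 2866.38 is covered: preferential rate 9.5% applies instead.
Duty = ¥263,896.32 × 9.5% = ¥25,070.15.
Line 3 (4295.90, Farar, 3,787 liters, ¥568,087.87):
Base rate for 4295.90 is 25.5%.
Additional duty on 4295.90 from Farar: +48.6%. Applied ad valorem rate: 25.5% + 48.6% = 74.1%.
Duty = ¥568,087.87 × 74.1% = ¥420,953.11.
Total = ¥33,580.13 + ¥25,070.15 + ¥420,953.11 = ¥479,603.39.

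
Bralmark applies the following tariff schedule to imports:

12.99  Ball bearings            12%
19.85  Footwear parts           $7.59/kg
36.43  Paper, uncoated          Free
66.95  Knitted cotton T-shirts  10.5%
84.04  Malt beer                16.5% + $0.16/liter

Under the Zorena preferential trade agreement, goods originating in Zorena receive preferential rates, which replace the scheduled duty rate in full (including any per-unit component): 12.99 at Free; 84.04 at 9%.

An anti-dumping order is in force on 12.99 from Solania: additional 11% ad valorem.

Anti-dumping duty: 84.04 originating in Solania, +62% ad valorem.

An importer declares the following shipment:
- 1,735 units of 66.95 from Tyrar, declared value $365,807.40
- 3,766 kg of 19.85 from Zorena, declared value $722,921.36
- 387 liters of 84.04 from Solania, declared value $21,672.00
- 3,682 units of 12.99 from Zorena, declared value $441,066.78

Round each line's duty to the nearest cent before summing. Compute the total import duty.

$84,068.16

Line 1 (66.95, Tyrar, 1,735 units, $365,807.40):
Base rate for 66.95 is 10.5%.
Duty = $365,807.40 × 10.5% = $38,409.78.
Line 2 (19.85, Zorena, 3,766 kg, $722,921.36):
Base rate for 19.85 is $7.59/kg.
Origin Zorena is the FTA partner but 19.85 is not on the preference list; base rate stands.
Duty = 3,766 × $7.59 = $28,583.94.
Line 3 (84.04, Solania, 387 liters, $21,672.00):
Base rate for 84.04 is 16.5% + $0.16/liter.
84.04 has an FTA preferential rate, but origin Solania is not Zorena; base rate stands.
Additional duty on 84.04 from Solania: +62%. Applied ad valorem rate: 16.5% + 62% = 78.5%.
Duty = $21,672.00 × 78.5% + 387 × $0.16 = $17,074.44.
Line 4 (12.99, Zorena, 3,682 units, $441,066.78):
Base rate for 12.99 is 12%.
Origin Zorena qualifies under the Bralmark–Zorena agreement and 12.99 is covered: preferential rate Free applies instead.
The additional-duty order on 12.99 targets Solania, not Zorena; it does not apply.
Duty = $441,066.78 × 0% = $0.00.
Total = $38,409.78 + $28,583.94 + $17,074.44 + $0.00 = $84,068.16.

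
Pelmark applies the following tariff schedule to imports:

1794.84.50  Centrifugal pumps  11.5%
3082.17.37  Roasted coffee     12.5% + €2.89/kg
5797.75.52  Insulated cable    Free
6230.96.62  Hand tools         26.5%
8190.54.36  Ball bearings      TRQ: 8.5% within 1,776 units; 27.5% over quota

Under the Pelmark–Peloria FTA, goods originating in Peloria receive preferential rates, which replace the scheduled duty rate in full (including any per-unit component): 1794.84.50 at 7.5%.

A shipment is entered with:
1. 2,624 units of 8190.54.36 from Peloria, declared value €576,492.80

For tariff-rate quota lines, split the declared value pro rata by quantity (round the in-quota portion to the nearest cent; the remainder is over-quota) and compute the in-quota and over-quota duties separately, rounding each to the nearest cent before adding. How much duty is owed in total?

€84,399.95

Line 1 (8190.54.36, Peloria, 2,624 units, €576,492.80):
Code 8190.54.36 is under a tariff-rate quota (threshold 1,776 units). In-quota: 1,776 units at 8.5%; over-quota: 848 units at 27.5%.
Pro-rata value split: in-quota = €576,492.80 × 1,776/2,624 = €390,187.20; over-quota = €576,492.80 − €390,187.20 = €186,305.60.
In-quota duty = €390,187.20 × 8.5% = €33,165.91. Over-quota duty = €186,305.60 × 27.5% = €51,234.04.
Line duty = €33,165.91 + €51,234.04 = €84,399.95.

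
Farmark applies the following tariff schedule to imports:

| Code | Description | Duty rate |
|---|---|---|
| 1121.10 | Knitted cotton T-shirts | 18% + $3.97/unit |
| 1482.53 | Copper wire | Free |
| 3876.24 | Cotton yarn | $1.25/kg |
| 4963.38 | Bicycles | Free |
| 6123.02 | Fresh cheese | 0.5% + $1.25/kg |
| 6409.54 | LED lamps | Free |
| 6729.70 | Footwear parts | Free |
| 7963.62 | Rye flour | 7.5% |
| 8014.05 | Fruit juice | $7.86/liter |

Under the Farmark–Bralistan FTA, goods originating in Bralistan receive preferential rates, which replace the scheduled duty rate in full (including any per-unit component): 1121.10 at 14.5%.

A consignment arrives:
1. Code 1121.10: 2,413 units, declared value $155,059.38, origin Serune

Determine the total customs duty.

$37,490.30

Line 1 (1121.10, Serune, 2,413 units, $155,059.38):
Base rate for 1121.10 is 18% + $3.97/unit.
1121.10 has an FTA preferential rate, but origin Serune is not Bralistan; base rate stands.
Duty = $155,059.38 × 18% + 2,413 × $3.97 = $37,490.30.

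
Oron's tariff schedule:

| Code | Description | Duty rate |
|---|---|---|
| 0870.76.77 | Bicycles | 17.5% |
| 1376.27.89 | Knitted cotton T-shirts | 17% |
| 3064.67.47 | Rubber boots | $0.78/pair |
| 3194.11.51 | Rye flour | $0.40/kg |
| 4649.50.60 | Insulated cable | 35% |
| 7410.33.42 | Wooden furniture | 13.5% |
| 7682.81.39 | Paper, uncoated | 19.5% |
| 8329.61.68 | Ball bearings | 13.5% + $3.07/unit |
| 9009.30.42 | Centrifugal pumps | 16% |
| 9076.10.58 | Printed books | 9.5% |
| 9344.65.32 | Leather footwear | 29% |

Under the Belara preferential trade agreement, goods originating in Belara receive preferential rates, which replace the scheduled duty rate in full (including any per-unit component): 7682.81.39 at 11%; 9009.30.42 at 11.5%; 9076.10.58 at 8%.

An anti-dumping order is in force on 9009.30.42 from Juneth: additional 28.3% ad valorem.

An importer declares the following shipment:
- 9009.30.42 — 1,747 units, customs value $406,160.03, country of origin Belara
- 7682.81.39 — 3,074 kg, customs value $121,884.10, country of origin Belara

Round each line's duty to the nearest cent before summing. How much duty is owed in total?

Line 1 (9009.30.42, Belara, 1,747 units, $406,160.03):
Base rate for 9009.30.42 is 16%.
Origin Belara qualifies under the Oron–Belara agreement and 9009.30.42 is covered: preferential rate 11.5% applies instead.
The additional-duty order on 9009.30.42 targets Juneth, not Belara; it does not apply.
Duty = $406,160.03 × 11.5% = $46,708.40.
Line 2 (7682.81.39, Belara, 3,074 kg, $121,884.10):
Base rate for 7682.81.39 is 19.5%.
Origin Belara qualifies under the Oron–Belara agreement and 7682.81.39 is covered: preferential rate 11% applies instead.
Duty = $121,884.10 × 11% = $13,407.25.
Total = $46,708.40 + $13,407.25 = $60,115.65.

$60,115.65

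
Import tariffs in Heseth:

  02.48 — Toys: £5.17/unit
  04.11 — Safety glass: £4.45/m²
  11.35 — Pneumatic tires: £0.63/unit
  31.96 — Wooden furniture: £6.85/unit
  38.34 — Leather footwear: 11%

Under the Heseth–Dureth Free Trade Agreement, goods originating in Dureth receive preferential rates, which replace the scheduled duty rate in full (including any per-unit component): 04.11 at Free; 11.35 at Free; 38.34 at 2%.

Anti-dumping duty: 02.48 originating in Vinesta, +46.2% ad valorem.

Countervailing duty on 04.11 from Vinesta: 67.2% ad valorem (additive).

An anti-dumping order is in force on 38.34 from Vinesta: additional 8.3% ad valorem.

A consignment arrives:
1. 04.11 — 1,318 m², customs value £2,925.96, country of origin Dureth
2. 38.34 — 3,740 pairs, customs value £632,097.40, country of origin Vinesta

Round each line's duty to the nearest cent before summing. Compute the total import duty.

£121,994.80

Line 1 (04.11, Dureth, 1,318 m², £2,925.96):
Base rate for 04.11 is £4.45/m².
Origin Dureth qualifies under the Heseth–Dureth agreement and 04.11 is covered: preferential rate Free applies instead.
The additional-duty order on 04.11 targets Vinesta, not Dureth; it does not apply.
Duty = £2,925.96 × 0% = £0.00.
Line 2 (38.34, Vinesta, 3,740 pairs, £632,097.40):
Base rate for 38.34 is 11%.
38.34 has an FTA preferential rate, but origin Vinesta is not Dureth; base rate stands.
Additional duty on 38.34 from Vinesta: +8.3%. Applied ad valorem rate: 11% + 8.3% = 19.3%.
Duty = £632,097.40 × 19.3% = £121,994.80.
Total = £0.00 + £121,994.80 = £121,994.80.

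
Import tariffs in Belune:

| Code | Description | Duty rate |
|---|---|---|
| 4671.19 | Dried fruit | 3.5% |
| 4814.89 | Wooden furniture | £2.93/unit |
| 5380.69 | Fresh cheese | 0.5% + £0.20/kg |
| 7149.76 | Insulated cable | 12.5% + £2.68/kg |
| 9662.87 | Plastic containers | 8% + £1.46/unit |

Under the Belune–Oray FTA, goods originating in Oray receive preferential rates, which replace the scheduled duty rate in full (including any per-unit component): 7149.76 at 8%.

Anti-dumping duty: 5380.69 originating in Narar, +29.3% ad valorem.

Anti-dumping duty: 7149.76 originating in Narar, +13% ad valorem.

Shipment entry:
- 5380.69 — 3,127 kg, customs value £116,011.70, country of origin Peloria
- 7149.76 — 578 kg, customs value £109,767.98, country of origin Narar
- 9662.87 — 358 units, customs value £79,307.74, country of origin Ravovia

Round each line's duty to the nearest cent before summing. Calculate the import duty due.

Line 1 (5380.69, Peloria, 3,127 kg, £116,011.70):
Base rate for 5380.69 is 0.5% + £0.20/kg.
The additional-duty order on 5380.69 targets Narar, not Peloria; it does not apply.
Duty = £116,011.70 × 0.5% + 3,127 × £0.20 = £1,205.46.
Line 2 (7149.76, Narar, 578 kg, £109,767.98):
Base rate for 7149.76 is 12.5% + £2.68/kg.
7149.76 has an FTA preferential rate, but origin Narar is not Oray; base rate stands.
Additional duty on 7149.76 from Narar: +13%. Applied ad valorem rate: 12.5% + 13% = 25.5%.
Duty = £109,767.98 × 25.5% + 578 × £2.68 = £29,539.87.
Line 3 (9662.87, Ravovia, 358 units, £79,307.74):
Base rate for 9662.87 is 8% + £1.46/unit.
Duty = £79,307.74 × 8% + 358 × £1.46 = £6,867.30.
Total = £1,205.46 + £29,539.87 + £6,867.30 = £37,612.63.

£37,612.63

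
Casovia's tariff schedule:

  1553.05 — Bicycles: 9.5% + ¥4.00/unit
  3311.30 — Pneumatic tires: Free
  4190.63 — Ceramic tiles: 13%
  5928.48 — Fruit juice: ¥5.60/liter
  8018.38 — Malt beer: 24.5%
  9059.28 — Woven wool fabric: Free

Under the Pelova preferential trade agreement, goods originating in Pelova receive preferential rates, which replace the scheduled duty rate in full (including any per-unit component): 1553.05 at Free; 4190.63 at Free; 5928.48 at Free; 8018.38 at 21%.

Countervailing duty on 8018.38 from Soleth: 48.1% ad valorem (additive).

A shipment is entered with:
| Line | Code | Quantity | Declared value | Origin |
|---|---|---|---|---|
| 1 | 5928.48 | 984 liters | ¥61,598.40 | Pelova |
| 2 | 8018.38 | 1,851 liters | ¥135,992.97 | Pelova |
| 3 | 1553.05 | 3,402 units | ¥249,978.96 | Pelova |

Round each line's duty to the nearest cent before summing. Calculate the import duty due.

¥28,558.52

Line 1 (5928.48, Pelova, 984 liters, ¥61,598.40):
Base rate for 5928.48 is ¥5.60/liter.
Origin Pelova qualifies under the Casovia–Pelova agreement and 5928.48 is covered: preferential rate Free applies instead.
Duty = ¥61,598.40 × 0% = ¥0.00.
Line 2 (8018.38, Pelova, 1,851 liters, ¥135,992.97):
Base rate for 8018.38 is 24.5%.
Origin Pelova qualifies under the Casovia–Pelova agreement and 8018.38 is covered: preferential rate 21% applies instead.
The additional-duty order on 8018.38 targets Soleth, not Pelova; it does not apply.
Duty = ¥135,992.97 × 21% = ¥28,558.52.
Line 3 (1553.05, Pelova, 3,402 units, ¥249,978.96):
Base rate for 1553.05 is 9.5% + ¥4.00/unit.
Origin Pelova qualifies under the Casovia–Pelova agreement and 1553.05 is covered: preferential rate Free applies instead.
Duty = ¥249,978.96 × 0% = ¥0.00.
Total = ¥0.00 + ¥28,558.52 + ¥0.00 = ¥28,558.52.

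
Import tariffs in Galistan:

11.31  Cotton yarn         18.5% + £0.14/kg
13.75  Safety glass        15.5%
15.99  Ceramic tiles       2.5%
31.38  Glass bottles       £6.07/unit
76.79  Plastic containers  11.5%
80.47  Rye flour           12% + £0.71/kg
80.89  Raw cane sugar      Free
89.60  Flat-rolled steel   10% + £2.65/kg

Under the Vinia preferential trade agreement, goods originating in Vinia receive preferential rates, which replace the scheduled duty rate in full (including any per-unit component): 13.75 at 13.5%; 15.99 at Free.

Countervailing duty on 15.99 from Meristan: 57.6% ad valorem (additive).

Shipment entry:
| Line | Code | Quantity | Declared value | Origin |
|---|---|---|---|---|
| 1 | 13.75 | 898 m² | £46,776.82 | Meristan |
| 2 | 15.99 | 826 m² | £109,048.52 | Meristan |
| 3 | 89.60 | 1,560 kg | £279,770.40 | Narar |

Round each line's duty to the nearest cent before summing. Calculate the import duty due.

£104,899.61

Line 1 (13.75, Meristan, 898 m², £46,776.82):
Base rate for 13.75 is 15.5%.
13.75 has an FTA preferential rate, but origin Meristan is not Vinia; base rate stands.
Duty = £46,776.82 × 15.5% = £7,250.41.
Line 2 (15.99, Meristan, 826 m², £109,048.52):
Base rate for 15.99 is 2.5%.
15.99 has an FTA preferential rate, but origin Meristan is not Vinia; base rate stands.
Additional duty on 15.99 from Meristan: +57.6%. Applied ad valorem rate: 2.5% + 57.6% = 60.1%.
Duty = £109,048.52 × 60.1% = £65,538.16.
Line 3 (89.60, Narar, 1,560 kg, £279,770.40):
Base rate for 89.60 is 10% + £2.65/kg.
Duty = £279,770.40 × 10% + 1,560 × £2.65 = £32,111.04.
Total = £7,250.41 + £65,538.16 + £32,111.04 = £104,899.61.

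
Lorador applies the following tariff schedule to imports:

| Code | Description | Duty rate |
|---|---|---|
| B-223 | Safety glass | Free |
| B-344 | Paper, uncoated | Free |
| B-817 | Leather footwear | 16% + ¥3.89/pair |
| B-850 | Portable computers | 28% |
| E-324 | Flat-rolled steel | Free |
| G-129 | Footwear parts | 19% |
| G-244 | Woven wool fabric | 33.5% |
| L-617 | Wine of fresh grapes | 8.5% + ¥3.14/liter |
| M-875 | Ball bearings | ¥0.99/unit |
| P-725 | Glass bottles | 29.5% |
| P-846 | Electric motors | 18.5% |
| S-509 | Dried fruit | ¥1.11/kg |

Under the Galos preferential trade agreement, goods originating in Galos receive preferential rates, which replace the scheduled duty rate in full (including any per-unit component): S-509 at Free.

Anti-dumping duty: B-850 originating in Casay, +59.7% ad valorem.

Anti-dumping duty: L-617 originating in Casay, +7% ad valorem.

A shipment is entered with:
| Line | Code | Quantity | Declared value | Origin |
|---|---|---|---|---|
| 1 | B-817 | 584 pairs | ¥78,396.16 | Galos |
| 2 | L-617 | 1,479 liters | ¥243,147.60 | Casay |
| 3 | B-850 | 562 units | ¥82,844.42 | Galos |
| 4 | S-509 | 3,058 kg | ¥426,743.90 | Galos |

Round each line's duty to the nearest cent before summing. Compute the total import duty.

Line 1 (B-817, Galos, 584 pairs, ¥78,396.16):
Base rate for B-817 is 16% + ¥3.89/pair.
Origin Galos is the FTA partner but B-817 is not on the preference list; base rate stands.
Duty = ¥78,396.16 × 16% + 584 × ¥3.89 = ¥14,815.15.
Line 2 (L-617, Casay, 1,479 liters, ¥243,147.60):
Base rate for L-617 is 8.5% + ¥3.14/liter.
Additional duty on L-617 from Casay: +7%. Applied ad valorem rate: 8.5% + 7% = 15.5%.
Duty = ¥243,147.60 × 15.5% + 1,479 × ¥3.14 = ¥42,331.94.
Line 3 (B-850, Galos, 562 units, ¥82,844.42):
Base rate for B-850 is 28%.
Origin Galos is the FTA partner but B-850 is not on the preference list; base rate stands.
The additional-duty order on B-850 targets Casay, not Galos; it does not apply.
Duty = ¥82,844.42 × 28% = ¥23,196.44.
Line 4 (S-509, Galos, 3,058 kg, ¥426,743.90):
Base rate for S-509 is ¥1.11/kg.
Origin Galos qualifies under the Lorador–Galos agreement and S-509 is covered: preferential rate Free applies instead.
Duty = ¥426,743.90 × 0% = ¥0.00.
Total = ¥14,815.15 + ¥42,331.94 + ¥23,196.44 + ¥0.00 = ¥80,343.53.

¥80,343.53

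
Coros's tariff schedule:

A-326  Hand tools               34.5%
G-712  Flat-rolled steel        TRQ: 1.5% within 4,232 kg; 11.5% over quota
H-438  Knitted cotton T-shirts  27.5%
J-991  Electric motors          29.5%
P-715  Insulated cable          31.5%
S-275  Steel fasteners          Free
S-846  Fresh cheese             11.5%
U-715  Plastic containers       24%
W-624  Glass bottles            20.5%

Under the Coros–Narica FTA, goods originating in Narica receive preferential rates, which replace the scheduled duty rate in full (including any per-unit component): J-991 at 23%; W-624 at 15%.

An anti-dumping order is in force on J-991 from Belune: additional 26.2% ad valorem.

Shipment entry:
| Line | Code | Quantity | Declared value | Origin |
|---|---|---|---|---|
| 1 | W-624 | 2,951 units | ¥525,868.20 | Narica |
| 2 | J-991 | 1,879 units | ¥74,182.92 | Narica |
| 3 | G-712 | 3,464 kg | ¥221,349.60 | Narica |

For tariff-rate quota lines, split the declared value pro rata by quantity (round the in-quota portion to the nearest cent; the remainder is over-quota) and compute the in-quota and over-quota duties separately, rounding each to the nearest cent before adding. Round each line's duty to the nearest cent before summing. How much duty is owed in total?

Line 1 (W-624, Narica, 2,951 units, ¥525,868.20):
Base rate for W-624 is 20.5%.
Origin Narica qualifies under the Coros–Narica agreement and W-624 is covered: preferential rate 15% applies instead.
Duty = ¥525,868.20 × 15% = ¥78,880.23.
Line 2 (J-991, Narica, 1,879 units, ¥74,182.92):
Base rate for J-991 is 29.5%.
Origin Narica qualifies under the Coros–Narica agreement and J-991 is covered: preferential rate 23% applies instead.
The additional-duty order on J-991 targets Belune, not Narica; it does not apply.
Duty = ¥74,182.92 × 23% = ¥17,062.07.
Line 3 (G-712, Narica, 3,464 kg, ¥221,349.60):
Code G-712 is under a tariff-rate quota (threshold 4,232 kg). Quantity 3,464 kg is within the quota, so the in-quota rate 1.5% applies to the full value.
Duty = ¥221,349.60 × 1.5% = ¥3,320.24.
Total = ¥78,880.23 + ¥17,062.07 + ¥3,320.24 = ¥99,262.54.

¥99,262.54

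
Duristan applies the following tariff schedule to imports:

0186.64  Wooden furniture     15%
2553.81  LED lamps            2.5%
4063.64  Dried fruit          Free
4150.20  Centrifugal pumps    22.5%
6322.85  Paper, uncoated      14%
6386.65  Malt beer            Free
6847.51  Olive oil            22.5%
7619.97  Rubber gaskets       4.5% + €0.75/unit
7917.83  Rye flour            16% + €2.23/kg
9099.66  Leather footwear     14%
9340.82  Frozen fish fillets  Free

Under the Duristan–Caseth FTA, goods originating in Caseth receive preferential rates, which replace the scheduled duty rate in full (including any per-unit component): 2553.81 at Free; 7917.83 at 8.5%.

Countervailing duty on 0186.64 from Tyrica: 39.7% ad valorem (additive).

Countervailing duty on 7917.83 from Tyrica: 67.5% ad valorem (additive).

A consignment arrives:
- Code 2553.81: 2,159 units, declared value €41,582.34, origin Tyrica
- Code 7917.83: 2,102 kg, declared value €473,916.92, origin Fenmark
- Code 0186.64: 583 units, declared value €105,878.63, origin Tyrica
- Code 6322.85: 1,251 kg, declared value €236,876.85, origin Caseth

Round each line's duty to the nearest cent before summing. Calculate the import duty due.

€172,632.10

Line 1 (2553.81, Tyrica, 2,159 units, €41,582.34):
Base rate for 2553.81 is 2.5%.
2553.81 has an FTA preferential rate, but origin Tyrica is not Caseth; base rate stands.
Duty = €41,582.34 × 2.5% = €1,039.56.
Line 2 (7917.83, Fenmark, 2,102 kg, €473,916.92):
Base rate for 7917.83 is 16% + €2.23/kg.
7917.83 has an FTA preferential rate, but origin Fenmark is not Caseth; base rate stands.
The additional-duty order on 7917.83 targets Tyrica, not Fenmark; it does not apply.
Duty = €473,916.92 × 16% + 2,102 × €2.23 = €80,514.17.
Line 3 (0186.64, Tyrica, 583 units, €105,878.63):
Base rate for 0186.64 is 15%.
Additional duty on 0186.64 from Tyrica: +39.7%. Applied ad valorem rate: 15% + 39.7% = 54.7%.
Duty = €105,878.63 × 54.7% = €57,915.61.
Line 4 (6322.85, Caseth, 1,251 kg, €236,876.85):
Base rate for 6322.85 is 14%.
Origin Caseth is the FTA partner but 6322.85 is not on the preference list; base rate stands.
Duty = €236,876.85 × 14% = €33,162.76.
Total = €1,039.56 + €80,514.17 + €57,915.61 + €33,162.76 = €172,632.10.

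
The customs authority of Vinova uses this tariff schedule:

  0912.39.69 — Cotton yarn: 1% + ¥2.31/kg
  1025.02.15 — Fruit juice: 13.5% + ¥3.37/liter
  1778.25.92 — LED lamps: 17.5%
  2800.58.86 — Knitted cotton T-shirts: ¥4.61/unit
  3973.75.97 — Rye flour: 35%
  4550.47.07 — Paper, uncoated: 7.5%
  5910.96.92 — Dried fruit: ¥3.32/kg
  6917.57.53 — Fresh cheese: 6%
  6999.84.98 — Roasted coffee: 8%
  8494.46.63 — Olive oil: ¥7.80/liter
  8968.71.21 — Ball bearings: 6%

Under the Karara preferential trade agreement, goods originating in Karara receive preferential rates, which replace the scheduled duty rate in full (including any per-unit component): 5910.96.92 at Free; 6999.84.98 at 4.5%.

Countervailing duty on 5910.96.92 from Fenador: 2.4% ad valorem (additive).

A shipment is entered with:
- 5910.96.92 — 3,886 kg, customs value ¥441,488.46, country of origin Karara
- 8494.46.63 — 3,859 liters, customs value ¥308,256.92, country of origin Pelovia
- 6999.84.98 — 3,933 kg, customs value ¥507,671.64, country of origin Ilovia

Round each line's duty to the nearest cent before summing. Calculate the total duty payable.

¥70,713.93

Line 1 (5910.96.92, Karara, 3,886 kg, ¥441,488.46):
Base rate for 5910.96.92 is ¥3.32/kg.
Origin Karara qualifies under the Vinova–Karara agreement and 5910.96.92 is covered: preferential rate Free applies instead.
The additional-duty order on 5910.96.92 targets Fenador, not Karara; it does not apply.
Duty = ¥441,488.46 × 0% = ¥0.00.
Line 2 (8494.46.63, Pelovia, 3,859 liters, ¥308,256.92):
Base rate for 8494.46.63 is ¥7.80/liter.
Duty = 3,859 × ¥7.80 = ¥30,100.20.
Line 3 (6999.84.98, Ilovia, 3,933 kg, ¥507,671.64):
Base rate for 6999.84.98 is 8%.
6999.84.98 has an FTA preferential rate, but origin Ilovia is not Karara; base rate stands.
Duty = ¥507,671.64 × 8% = ¥40,613.73.
Total = ¥0.00 + ¥30,100.20 + ¥40,613.73 = ¥70,713.93.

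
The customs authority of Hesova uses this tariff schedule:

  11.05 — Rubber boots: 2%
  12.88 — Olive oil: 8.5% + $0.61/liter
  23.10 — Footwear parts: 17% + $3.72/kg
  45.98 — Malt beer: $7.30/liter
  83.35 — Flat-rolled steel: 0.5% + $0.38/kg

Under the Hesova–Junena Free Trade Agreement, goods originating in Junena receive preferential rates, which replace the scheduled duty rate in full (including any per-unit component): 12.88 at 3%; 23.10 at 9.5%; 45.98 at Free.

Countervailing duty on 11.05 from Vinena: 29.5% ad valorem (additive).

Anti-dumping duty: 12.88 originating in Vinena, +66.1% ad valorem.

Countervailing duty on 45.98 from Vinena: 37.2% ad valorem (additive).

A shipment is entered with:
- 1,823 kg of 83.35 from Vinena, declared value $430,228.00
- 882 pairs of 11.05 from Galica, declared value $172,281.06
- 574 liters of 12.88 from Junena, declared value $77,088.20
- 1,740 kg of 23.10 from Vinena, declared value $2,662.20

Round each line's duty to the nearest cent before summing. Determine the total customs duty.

$15,527.52

Line 1 (83.35, Vinena, 1,823 kg, $430,228.00):
Base rate for 83.35 is 0.5% + $0.38/kg.
Duty = $430,228.00 × 0.5% + 1,823 × $0.38 = $2,843.88.
Line 2 (11.05, Galica, 882 pairs, $172,281.06):
Base rate for 11.05 is 2%.
The additional-duty order on 11.05 targets Vinena, not Galica; it does not apply.
Duty = $172,281.06 × 2% = $3,445.62.
Line 3 (12.88, Junena, 574 liters, $77,088.20):
Base rate for 12.88 is 8.5% + $0.61/liter.
Origin Junena qualifies under the Hesova–Junena agreement and 12.88 is covered: preferential rate 3% applies instead.
The additional-duty order on 12.88 targets Vinena, not Junena; it does not apply.
Duty = $77,088.20 × 3% = $2,312.65.
Line 4 (23.10, Vinena, 1,740 kg, $2,662.20):
Base rate for 23.10 is 17% + $3.72/kg.
23.10 has an FTA preferential rate, but origin Vinena is not Junena; base rate stands.
Duty = $2,662.20 × 17% + 1,740 × $3.72 = $6,925.37.
Total = $2,843.88 + $3,445.62 + $2,312.65 + $6,925.37 = $15,527.52.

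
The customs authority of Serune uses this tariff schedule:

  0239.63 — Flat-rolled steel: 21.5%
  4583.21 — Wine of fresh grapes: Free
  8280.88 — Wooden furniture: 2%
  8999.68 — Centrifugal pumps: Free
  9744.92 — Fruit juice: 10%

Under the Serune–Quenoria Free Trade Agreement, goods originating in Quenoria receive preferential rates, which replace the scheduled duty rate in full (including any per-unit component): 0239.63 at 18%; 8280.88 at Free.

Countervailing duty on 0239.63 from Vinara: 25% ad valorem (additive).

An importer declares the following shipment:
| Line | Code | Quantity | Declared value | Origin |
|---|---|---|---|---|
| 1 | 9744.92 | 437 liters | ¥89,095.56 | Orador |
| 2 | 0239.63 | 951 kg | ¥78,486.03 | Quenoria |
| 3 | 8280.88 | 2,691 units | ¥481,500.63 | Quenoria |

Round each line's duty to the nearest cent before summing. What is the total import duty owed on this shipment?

Line 1 (9744.92, Orador, 437 liters, ¥89,095.56):
Base rate for 9744.92 is 10%.
Duty = ¥89,095.56 × 10% = ¥8,909.56.
Line 2 (0239.63, Quenoria, 951 kg, ¥78,486.03):
Base rate for 0239.63 is 21.5%.
Origin Quenoria qualifies under the Serune–Quenoria agreement and 0239.63 is covered: preferential rate 18% applies instead.
The additional-duty order on 0239.63 targets Vinara, not Quenoria; it does not apply.
Duty = ¥78,486.03 × 18% = ¥14,127.49.
Line 3 (8280.88, Quenoria, 2,691 units, ¥481,500.63):
Base rate for 8280.88 is 2%.
Origin Quenoria qualifies under the Serune–Quenoria agreement and 8280.88 is covered: preferential rate Free applies instead.
Duty = ¥481,500.63 × 0% = ¥0.00.
Total = ¥8,909.56 + ¥14,127.49 + ¥0.00 = ¥23,037.05.

¥23,037.05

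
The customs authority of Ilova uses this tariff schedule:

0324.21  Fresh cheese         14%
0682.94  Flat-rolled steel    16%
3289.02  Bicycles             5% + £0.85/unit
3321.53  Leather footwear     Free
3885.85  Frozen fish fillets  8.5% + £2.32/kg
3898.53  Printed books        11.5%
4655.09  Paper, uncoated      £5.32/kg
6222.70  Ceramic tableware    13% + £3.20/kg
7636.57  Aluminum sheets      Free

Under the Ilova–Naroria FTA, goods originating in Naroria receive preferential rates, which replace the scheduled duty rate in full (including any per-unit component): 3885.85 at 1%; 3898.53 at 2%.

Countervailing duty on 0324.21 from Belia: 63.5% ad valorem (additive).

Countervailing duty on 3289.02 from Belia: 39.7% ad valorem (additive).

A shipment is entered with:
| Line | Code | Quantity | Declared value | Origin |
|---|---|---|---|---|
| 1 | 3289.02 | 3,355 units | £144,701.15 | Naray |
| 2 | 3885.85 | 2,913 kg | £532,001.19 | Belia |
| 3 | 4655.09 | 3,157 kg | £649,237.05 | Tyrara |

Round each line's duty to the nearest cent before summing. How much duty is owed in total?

Line 1 (3289.02, Naray, 3,355 units, £144,701.15):
Base rate for 3289.02 is 5% + £0.85/unit.
The additional-duty order on 3289.02 targets Belia, not Naray; it does not apply.
Duty = £144,701.15 × 5% + 3,355 × £0.85 = £10,086.81.
Line 2 (3885.85, Belia, 2,913 kg, £532,001.19):
Base rate for 3885.85 is 8.5% + £2.32/kg.
3885.85 has an FTA preferential rate, but origin Belia is not Naroria; base rate stands.
Duty = £532,001.19 × 8.5% + 2,913 × £2.32 = £51,978.26.
Line 3 (4655.09, Tyrara, 3,157 kg, £649,237.05):
Base rate for 4655.09 is £5.32/kg.
Duty = 3,157 × £5.32 = £16,795.24.
Total = £10,086.81 + £51,978.26 + £16,795.24 = £78,860.31.

£78,860.31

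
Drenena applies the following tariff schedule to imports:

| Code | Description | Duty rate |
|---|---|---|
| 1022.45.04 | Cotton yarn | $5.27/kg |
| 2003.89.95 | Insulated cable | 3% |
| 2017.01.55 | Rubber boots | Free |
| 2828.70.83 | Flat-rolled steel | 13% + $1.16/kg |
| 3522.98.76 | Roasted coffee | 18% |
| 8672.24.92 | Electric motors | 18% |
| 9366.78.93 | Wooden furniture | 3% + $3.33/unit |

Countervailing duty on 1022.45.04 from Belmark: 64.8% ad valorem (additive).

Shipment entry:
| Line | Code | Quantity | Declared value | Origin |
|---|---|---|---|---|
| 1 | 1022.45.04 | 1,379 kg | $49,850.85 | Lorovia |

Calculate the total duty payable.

$7,267.33

Line 1 (1022.45.04, Lorovia, 1,379 kg, $49,850.85):
Base rate for 1022.45.04 is $5.27/kg.
The additional-duty order on 1022.45.04 targets Belmark, not Lorovia; it does not apply.
Duty = 1,379 × $5.27 = $7,267.33.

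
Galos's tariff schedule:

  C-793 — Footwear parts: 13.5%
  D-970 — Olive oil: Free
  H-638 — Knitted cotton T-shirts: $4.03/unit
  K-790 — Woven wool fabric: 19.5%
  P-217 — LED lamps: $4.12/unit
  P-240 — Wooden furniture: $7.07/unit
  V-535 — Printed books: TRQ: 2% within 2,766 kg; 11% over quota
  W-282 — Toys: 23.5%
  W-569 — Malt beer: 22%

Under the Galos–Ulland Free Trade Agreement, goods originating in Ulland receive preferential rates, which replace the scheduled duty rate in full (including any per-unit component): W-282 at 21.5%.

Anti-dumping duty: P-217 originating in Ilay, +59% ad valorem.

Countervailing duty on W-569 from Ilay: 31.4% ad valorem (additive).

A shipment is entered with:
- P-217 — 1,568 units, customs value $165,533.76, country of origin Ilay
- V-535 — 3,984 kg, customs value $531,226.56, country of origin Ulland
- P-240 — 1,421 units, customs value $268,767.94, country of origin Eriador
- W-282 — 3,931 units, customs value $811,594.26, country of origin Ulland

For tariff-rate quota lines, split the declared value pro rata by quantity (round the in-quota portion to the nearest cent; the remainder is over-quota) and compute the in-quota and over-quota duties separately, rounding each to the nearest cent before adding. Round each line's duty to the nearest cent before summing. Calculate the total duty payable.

$313,905.58

Line 1 (P-217, Ilay, 1,568 units, $165,533.76):
Base rate for P-217 is $4.12/unit.
Additional duty on P-217 from Ilay: +59% ad valorem. Applied ad valorem rate = 59%.
Duty = $165,533.76 × 59% + 1,568 × $4.12 = $104,125.08.
Line 2 (V-535, Ulland, 3,984 kg, $531,226.56):
Code V-535 is under a tariff-rate quota (threshold 2,766 kg). In-quota: 2,766 kg at 2%; over-quota: 1,218 kg at 11%.
Pro-rata value split: in-quota = $531,226.56 × 2,766/3,984 = $368,818.44; over-quota = $531,226.56 − $368,818.44 = $162,408.12.
In-quota duty = $368,818.44 × 2% = $7,376.37. Over-quota duty = $162,408.12 × 11% = $17,864.89.
Line duty = $7,376.37 + $17,864.89 = $25,241.26.
Line 3 (P-240, Eriador, 1,421 units, $268,767.94):
Base rate for P-240 is $7.07/unit.
Duty = 1,421 × $7.07 = $10,046.47.
Line 4 (W-282, Ulland, 3,931 units, $811,594.26):
Base rate for W-282 is 23.5%.
Origin Ulland qualifies under the Galos–Ulland agreement and W-282 is covered: preferential rate 21.5% applies instead.
Duty = $811,594.26 × 21.5% = $174,492.77.
Total = $104,125.08 + $25,241.26 + $10,046.47 + $174,492.77 = $313,905.58.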